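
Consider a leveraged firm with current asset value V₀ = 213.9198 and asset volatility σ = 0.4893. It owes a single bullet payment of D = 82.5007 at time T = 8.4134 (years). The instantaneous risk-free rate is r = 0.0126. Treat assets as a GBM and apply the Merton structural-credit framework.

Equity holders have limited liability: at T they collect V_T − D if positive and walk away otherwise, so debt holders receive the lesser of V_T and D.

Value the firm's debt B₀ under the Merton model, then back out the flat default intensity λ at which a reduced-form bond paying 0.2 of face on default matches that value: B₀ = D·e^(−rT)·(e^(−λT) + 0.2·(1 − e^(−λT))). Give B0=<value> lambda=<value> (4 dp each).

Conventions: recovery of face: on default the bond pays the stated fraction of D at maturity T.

B0=53.7399 lambda=0.0502

Work the structural quantities from V₀ = 213.9198 against face 82.5007:
d₁ = [ln(V₀/D) + (r + σ²/2)T] / (σ√T)
   = [ln(213.9198/82.5007) + (0.0126 + 0.5·0.4893²)·8.4134] / (0.4893·√8.4134)
   = [0.952794 + 1.113154] / 1.419257 = 1.455655
d₂ = d₁ − σ√T = 1.455655 − 1.419257 = 0.036398
N(d₁) = 0.927256,  N(d₂) = 0.514518,  e^(−rT) = 0.899417
E₀ = V₀·N(d₁) − D·e^(−rT)·N(d₂)
   = 213.9198·0.927256 − 82.5007·0.899417·0.514518 = 160.179922
B₀ = V₀ − E₀ = 213.9198 − 160.179922 = 53.739878
e^(−λT) = (B₀·e^(rT)/D − 0.2)/(1 − 0.2) = (53.7399·1.111832/82.5007 − 0.2)/0.8 = 0.65529118
λ = −ln(0.65529118)/8.4134 = 0.050238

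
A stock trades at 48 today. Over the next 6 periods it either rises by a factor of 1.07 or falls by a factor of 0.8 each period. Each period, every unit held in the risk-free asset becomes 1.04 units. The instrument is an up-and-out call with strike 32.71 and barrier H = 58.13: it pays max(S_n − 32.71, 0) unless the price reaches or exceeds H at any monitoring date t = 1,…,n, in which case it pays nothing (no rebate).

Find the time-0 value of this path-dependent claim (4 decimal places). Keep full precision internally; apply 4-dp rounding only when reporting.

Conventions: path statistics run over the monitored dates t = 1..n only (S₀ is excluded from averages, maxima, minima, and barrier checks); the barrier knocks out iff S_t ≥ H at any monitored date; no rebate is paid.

price = 3.6440

Set p* = 0.8889 (from d < R < u); the path-dependent value is the discounted p*-expectation over all price paths.
Enumerate all 2^6 = 64 price paths (U = up ×1.07, D = down ×0.8); each path with k up-moves has probability p*^k·(1−p*)^(6−k).
DDDDDD: M=38.4000, payoff=0.0000, prob=0.000002
UDDDDD: M=51.3600, payoff=0.0000, prob=0.000015
DUDDDD: M=41.0880, payoff=0.0000, prob=0.000015
UUDDDD: M=54.9552, payoff=0.0000, prob=0.000120
DDUDDD: M=38.4000, payoff=0.0000, prob=0.000015
UDUDDD: M=51.3600, payoff=0.0000, prob=0.000120
DUUDDD: M=43.9642, payoff=0.0000, prob=0.000120
UUUDDD: M=58.8021, payoff=0.0000, prob=0.000963
DDDUDD: M=38.4000, payoff=0.0000, prob=0.000015
UDDUDD: M=51.3600, payoff=0.0000, prob=0.000120
DUDUDD: M=41.0880, payoff=0.0000, prob=0.000120
UUDUDD: M=54.9552, payoff=0.0000, prob=0.000963
DDUUDD: M=38.4000, payoff=0.0000, prob=0.000120
UDUUDD: M=51.3600, payoff=0.0000, prob=0.000963
DUUUDD: M=47.0417, payoff=0.0000, prob=0.000963
UUUUDD: M=62.9182, payoff=0.0000, prob=0.007707
DDDDUD: M=38.4000, payoff=0.0000, prob=0.000015
UDDDUD: M=51.3600, payoff=0.0000, prob=0.000120
DUDDUD: M=41.0880, payoff=0.0000, prob=0.000120
UUDDUD: M=54.9552, payoff=0.0000, prob=0.000963
DDUDUD: M=38.4000, payoff=0.0000, prob=0.000120
UDUDUD: M=51.3600, payoff=0.0000, prob=0.000963
DUUDUD: M=43.9642, payoff=0.0000, prob=0.000963
UUUDUD: M=58.8021, payoff=0.0000, prob=0.007707
DDDUUD: M=38.4000, payoff=0.0000, prob=0.000120
UDDUUD: M=51.3600, payoff=0.0000, prob=0.000963
DUDUUD: M=41.0880, payoff=0.0000, prob=0.000963
UUDUUD: M=54.9552, payoff=7.5577, prob=0.007707
DDUUUD: M=38.4000, payoff=0.0000, prob=0.000963
UDUUUD: M=51.3600, payoff=7.5577, prob=0.007707
DUUUUD: M=50.3346, payoff=7.5577, prob=0.007707
UUUUUD: M=67.3225, payoff=0.0000, prob=0.061659
DDDDDU: M=38.4000, payoff=0.0000, prob=0.000015
UDDDDU: M=51.3600, payoff=0.0000, prob=0.000120
DUDDDU: M=41.0880, payoff=0.0000, prob=0.000120
UUDDDU: M=54.9552, payoff=0.0000, prob=0.000963
DDUDDU: M=38.4000, payoff=0.0000, prob=0.000120
UDUDDU: M=51.3600, payoff=0.0000, prob=0.000963
DUUDDU: M=43.9642, payoff=0.0000, prob=0.000963
UUUDDU: M=58.8021, payoff=0.0000, prob=0.007707
DDDUDU: M=38.4000, payoff=0.0000, prob=0.000120
UDDUDU: M=51.3600, payoff=0.0000, prob=0.000963
DUDUDU: M=41.0880, payoff=0.0000, prob=0.000963
UUDUDU: M=54.9552, payoff=7.5577, prob=0.007707
DDUUDU: M=38.4000, payoff=0.0000, prob=0.000963
UDUUDU: M=51.3600, payoff=7.5577, prob=0.007707
DUUUDU: M=47.0417, payoff=7.5577, prob=0.007707
UUUUDU: M=62.9182, payoff=0.0000, prob=0.061659
DDDDUU: M=38.4000, payoff=0.0000, prob=0.000120
UDDDUU: M=51.3600, payoff=0.0000, prob=0.000963
DUDDUU: M=41.0880, payoff=0.0000, prob=0.000963
UUDDUU: M=54.9552, payoff=7.5577, prob=0.007707
DDUDUU: M=38.4000, payoff=0.0000, prob=0.000963
UDUDUU: M=51.3600, payoff=7.5577, prob=0.007707
DUUDUU: M=43.9642, payoff=7.5577, prob=0.007707
UUUDUU: M=58.8021, payoff=0.0000, prob=0.061659
DDDUUU: M=38.4000, payoff=0.0000, prob=0.000963
UDDUUU: M=51.3600, payoff=7.5577, prob=0.007707
DUDUUU: M=41.0880, payoff=7.5577, prob=0.007707
UUDUUU: M=54.9552, payoff=21.1480, prob=0.061659
DDUUUU: M=40.2677, payoff=7.5577, prob=0.007707
UDUUUU: M=53.8580, payoff=21.1480, prob=0.061659
DUUUUU: M=53.8580, payoff=21.1480, prob=0.061659
UUUUUU: M=72.0351, payoff=0.0000, prob=0.493270
Price = Σ prob·payoff / R^6 = 4.610870 / 1.265319 = 3.6440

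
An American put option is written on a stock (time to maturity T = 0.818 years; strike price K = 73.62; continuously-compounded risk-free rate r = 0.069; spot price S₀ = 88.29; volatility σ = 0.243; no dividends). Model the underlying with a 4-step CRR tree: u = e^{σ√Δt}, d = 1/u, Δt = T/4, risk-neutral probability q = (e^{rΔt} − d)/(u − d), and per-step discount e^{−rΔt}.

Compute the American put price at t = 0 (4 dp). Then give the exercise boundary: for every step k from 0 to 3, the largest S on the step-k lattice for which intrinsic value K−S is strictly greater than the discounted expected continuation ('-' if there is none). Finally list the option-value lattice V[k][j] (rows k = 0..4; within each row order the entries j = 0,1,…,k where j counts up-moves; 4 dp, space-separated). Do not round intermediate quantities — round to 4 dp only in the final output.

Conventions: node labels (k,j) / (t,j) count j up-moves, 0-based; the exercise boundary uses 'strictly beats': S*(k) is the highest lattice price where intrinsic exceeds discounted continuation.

Δt=0.20450  u=1.11615  d=0.89593  q=0.53708  discount=0.98599
step 4 (expiry): payoffs max(K−S,0) = 16.7327 2.7498 0.0000 0.0000 0.0000
step 3: (k=3,j=0): S=63.4950, K−S=10.1250, hold=9.0935 ⇒ V=10.1250 exercise | (k=3,j=1): S=79.1020, K−S=0.0000, hold=1.2551 ⇒ V=1.2551 continue | (k=3,j=2): S=98.5452, K−S=0.0000, hold=0.0000 ⇒ V=0.0000 continue | (k=3,j=3): S=122.7676, K−S=0.0000, hold=0.0000 ⇒ V=0.0000 continue  boundary S*=63.4950
step 2: (k=2,j=0): S=70.8702, K−S=2.7498, hold=5.2860 ⇒ V=5.2860 continue | (k=2,j=1): S=88.2900, K−S=0.0000, hold=0.5729 ⇒ V=0.5729 continue | (k=2,j=2): S=109.9916, K−S=0.0000, hold=0.0000 ⇒ V=0.0000 continue  boundary S*=-
step 1: (k=1,j=0): S=79.1020, K−S=0.0000, hold=2.7161 ⇒ V=2.7161 continue | (k=1,j=1): S=98.5452, K−S=0.0000, hold=0.2615 ⇒ V=0.2615 continue  boundary S*=-
step 0: (k=0,j=0): S=88.2900, K−S=0.0000, hold=1.3782 ⇒ V=1.3782 continue  boundary S*=-

price = 1.3782
boundary = - - - 63.4950
tree:
1.3782
2.7161 0.2615
5.2860 0.5729 0.0000
10.1250 1.2551 0.0000 0.0000
16.7327 2.7498 0.0000 0.0000 0.0000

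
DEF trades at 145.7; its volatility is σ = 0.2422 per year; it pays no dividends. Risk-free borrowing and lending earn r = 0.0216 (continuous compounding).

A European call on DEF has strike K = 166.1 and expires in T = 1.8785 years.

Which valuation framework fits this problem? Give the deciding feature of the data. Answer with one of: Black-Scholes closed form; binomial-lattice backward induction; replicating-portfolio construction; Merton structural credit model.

Key observation: a European claim on DEF (strike 166.1) — a lognormal (GBM) underlying with constant rate and volatility — has an exact closed-form value; no lattice or capital structure is involved.

framework: Black-Scholes closed form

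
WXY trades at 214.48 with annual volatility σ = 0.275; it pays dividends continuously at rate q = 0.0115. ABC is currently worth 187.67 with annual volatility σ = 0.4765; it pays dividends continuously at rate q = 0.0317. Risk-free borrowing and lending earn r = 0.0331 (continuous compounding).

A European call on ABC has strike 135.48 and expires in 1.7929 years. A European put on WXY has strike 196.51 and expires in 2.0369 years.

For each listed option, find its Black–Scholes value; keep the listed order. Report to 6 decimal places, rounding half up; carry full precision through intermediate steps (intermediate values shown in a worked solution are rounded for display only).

[ABC call K=135.48]
σ√T = 0.4765·√1.7929 = 0.638030
d₁ = (ln(S/K) + (r−q+σ²/2)T) / (σ√T) = (ln(187.67/135.48) + (0.0331−0.0317+0.4765²/2)·1.7929) / 0.638030 = (0.325861 + 0.206051) / 0.638030 = 0.833679
d₂ = d₁ − σ√T = 0.833679 − 0.638030 = 0.195649
e^{−rT} = 0.942382
e^{−qT} = 0.944750
N(d₁) = 0.797769,  N(d₂) = 0.577558
price = S·e^{−qT}·N(d₁) − K·e^{−rT}·N(d₂) = 141.445446 − 73.739021 = 67.706424
[WXY put K=196.51]
σ√T = 0.275·√2.0369 = 0.392480
d₁ = (ln(S/K) + (r−q+σ²/2)T) / (σ√T) = (ln(214.48/196.51) + (0.0331−0.0115+0.275²/2)·2.0369) / 0.392480 = (0.087503 + 0.121017) / 0.392480 = 0.531289
d₂ = d₁ − σ√T = 0.531289 − 0.392480 = 0.138809
e^{−rT} = 0.934801
e^{−qT} = 0.976848
N(−d₁) = 0.297609,  N(−d₂) = 0.444800
price = K·e^{−rT}·N(−d₂) − S·e^{−qT}·N(−d₁) = 81.708842 − 62.353373 = 19.355469

price(ABC call K=135.48) = 67.706424
price(WXY put K=196.51) = 19.355469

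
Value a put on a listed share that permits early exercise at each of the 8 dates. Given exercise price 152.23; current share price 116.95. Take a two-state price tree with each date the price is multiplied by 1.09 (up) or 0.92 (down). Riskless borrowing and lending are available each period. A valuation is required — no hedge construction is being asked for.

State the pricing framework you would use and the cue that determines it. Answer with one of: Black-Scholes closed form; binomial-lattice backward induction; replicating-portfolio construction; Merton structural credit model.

framework: binomial-lattice backward induction

Key observation: with exercise allowed before expiry on a discrete up/down model (8 steps from spot 116.95), the strike-152.23 put's value must be rolled back through the tree testing early exercise at each node.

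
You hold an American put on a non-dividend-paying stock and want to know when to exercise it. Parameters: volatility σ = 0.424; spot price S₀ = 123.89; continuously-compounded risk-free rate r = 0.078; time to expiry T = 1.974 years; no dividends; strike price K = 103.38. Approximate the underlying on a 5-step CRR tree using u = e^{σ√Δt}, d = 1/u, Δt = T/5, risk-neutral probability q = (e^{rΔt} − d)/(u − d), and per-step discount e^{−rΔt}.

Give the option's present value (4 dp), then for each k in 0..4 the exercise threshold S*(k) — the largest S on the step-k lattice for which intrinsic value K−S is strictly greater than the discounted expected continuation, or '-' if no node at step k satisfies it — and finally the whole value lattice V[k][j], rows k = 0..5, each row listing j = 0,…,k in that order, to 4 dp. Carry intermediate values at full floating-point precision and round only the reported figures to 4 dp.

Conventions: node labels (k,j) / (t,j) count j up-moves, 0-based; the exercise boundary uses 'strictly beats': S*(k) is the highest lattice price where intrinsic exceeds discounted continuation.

params: Δt=0.39480 u=1.30527 d=0.76612 q=0.49179 e^(-rΔt)=0.96967
t_5 payoffs: 70.6814 47.6702 8.4650 0.0000 0.0000 0.0000
t_4: node(4,0) S=42.6806 payoff=60.6994 vs cont=57.5644 → 60.6994 [stop]  node(4,1) S=72.7166 payoff=30.6634 vs cont=27.5284 → 30.6634 [stop]  node(4,2) S=123.8900 payoff=0.0000 vs cont=4.1715 → 4.1715 [wait]  node(4,3) S=211.0761 payoff=0.0000 vs cont=0.0000 → 0.0000 [wait]  node(4,4) S=359.6185 payoff=0.0000 vs cont=0.0000 → 0.0000 [wait]  ⇒ S*(4)=72.7166
t_3: node(3,0) S=55.7098 payoff=47.6702 vs cont=44.5351 → 47.6702 [stop]  node(3,1) S=94.9150 payoff=8.4650 vs cont=17.1001 → 17.1001 [wait]  node(3,2) S=161.7103 payoff=0.0000 vs cont=2.0557 → 2.0557 [wait]  node(3,3) S=275.5120 payoff=0.0000 vs cont=0.0000 → 0.0000 [wait]  ⇒ S*(3)=55.7098
t_2: node(2,0) S=72.7166 payoff=30.6634 vs cont=31.6463 → 31.6463 [wait]  node(2,1) S=123.8900 payoff=0.0000 vs cont=9.4072 → 9.4072 [wait]  node(2,2) S=211.0761 payoff=0.0000 vs cont=1.0130 → 1.0130 [wait]  ⇒ S*(2)=-
t_1: node(1,0) S=94.9150 payoff=8.4650 vs cont=20.0813 → 20.0813 [wait]  node(1,1) S=161.7103 payoff=0.0000 vs cont=5.1189 → 5.1189 [wait]  ⇒ S*(1)=-
t_0: node(0,0) S=123.8900 payoff=0.0000 vs cont=12.3371 → 12.3371 [wait]  ⇒ S*(0)=-

price = 12.3371
boundary = - - - 55.7098 72.7166
tree:
12.3371
20.0813 5.1189
31.6463 9.4072 1.0130
47.6702 17.1001 2.0557 0.0000
60.6994 30.6634 4.1715 0.0000 0.0000
70.6814 47.6702 8.4650 0.0000 0.0000 0.0000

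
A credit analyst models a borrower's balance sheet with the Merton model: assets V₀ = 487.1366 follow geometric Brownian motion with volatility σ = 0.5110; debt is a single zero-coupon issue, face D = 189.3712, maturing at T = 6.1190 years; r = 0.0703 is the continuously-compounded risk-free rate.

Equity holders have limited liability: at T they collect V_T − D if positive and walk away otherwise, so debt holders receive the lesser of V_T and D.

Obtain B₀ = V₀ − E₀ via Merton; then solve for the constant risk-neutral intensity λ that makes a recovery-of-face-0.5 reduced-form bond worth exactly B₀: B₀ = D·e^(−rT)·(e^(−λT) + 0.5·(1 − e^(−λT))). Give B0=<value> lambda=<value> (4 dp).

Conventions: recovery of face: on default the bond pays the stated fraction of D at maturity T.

With assets at 487.1366 and a single debt payment of 189.3712 at 6.1190 years:
d₁ = [ln(V₀/D) + (r + σ²/2)T] / (σ√T)
   = [ln(487.1366/189.3712) + (0.0703 + 0.5·0.5110²)·6.1190] / (0.5110·√6.1190)
   = [0.944835 + 1.229065] / 1.264041 = 1.719803
d₂ = d₁ − σ√T = 1.719803 − 1.264041 = 0.455762
N(d₁) = 0.957266,  N(d₂) = 0.675719,  e^(−rT) = 0.650401
E₀ = V₀·N(d₁) − D·e^(−rT)·N(d₂)
   = 487.1366·0.957266 − 189.3712·0.650401·0.675719 = 383.092715
B₀ = V₀ − E₀ = 487.1366 − 383.092715 = 104.043885
e^(−λT) = (B₀·e^(rT)/D − 0.5)/(1 − 0.5) = (104.0439·1.537512/189.3712 − 0.5)/0.5 = 0.68947308
λ = −ln(0.68947308)/6.1190 = 0.060766

B0=104.0439 lambda=0.0608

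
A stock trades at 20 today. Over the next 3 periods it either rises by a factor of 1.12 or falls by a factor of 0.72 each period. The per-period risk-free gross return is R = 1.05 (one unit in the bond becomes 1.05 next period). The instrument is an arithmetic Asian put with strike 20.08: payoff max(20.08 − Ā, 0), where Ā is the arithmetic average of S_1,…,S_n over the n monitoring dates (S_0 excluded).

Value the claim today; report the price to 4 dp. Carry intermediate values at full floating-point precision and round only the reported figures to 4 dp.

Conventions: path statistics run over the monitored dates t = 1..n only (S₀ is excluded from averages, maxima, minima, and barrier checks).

No-arbitrage gives p* = (R−d)/(u−d) = 0.8250: enumerate every path, weight its payoff by its p*-probability, and discount by R^3.
Enumerate all 2^3 = 8 price paths (U = up ×1.12, D = down ×0.72); each path with k up-moves has probability p*^k·(1−p*)^(3−k).
DDD: Ā=10.7443, payoff=9.3357, prob=0.005359
UDD: Ā=16.7134, payoff=3.3666, prob=0.025266
DUD: Ā=14.0467, payoff=6.0333, prob=0.025266
UUD: Ā=21.8505, payoff=0.0000, prob=0.119109
DDU: Ā=12.1267, payoff=7.9533, prob=0.025266
UDU: Ā=18.8638, payoff=1.2162, prob=0.119109
DUU: Ā=16.1971, payoff=3.8829, prob=0.119109
UUU: Ā=25.1955, payoff=0.0000, prob=0.561516
Price = Σ prob·payoff / R^3 = 1.095822 / 1.157625 = 0.9466

price = 0.9466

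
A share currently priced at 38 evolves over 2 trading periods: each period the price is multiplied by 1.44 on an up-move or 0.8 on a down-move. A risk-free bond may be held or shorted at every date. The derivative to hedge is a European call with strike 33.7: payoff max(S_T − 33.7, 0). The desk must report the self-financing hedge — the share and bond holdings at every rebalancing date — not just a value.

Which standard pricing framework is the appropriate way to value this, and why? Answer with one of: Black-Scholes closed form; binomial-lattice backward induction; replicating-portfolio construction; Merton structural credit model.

Key observation: a price alone would not answer the question — the per-node share/bond construction on the spot-38, 1.44/0.8 tree is required, and only the replicating-portfolio method yields it.

framework: replicating-portfolio construction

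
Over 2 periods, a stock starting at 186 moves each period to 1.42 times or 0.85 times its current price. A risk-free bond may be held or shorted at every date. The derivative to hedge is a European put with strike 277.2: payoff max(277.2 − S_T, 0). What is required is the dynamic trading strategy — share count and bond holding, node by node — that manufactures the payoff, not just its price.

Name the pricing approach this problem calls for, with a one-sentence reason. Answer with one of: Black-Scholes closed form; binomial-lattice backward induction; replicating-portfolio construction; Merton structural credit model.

framework: replicating-portfolio construction

Key observation: the deliverable is the dynamic trading strategy on the 2-step tree (spot 186, moves 1.42 and 0.85), so the valuation must go through the node-by-node replicating-portfolio solve.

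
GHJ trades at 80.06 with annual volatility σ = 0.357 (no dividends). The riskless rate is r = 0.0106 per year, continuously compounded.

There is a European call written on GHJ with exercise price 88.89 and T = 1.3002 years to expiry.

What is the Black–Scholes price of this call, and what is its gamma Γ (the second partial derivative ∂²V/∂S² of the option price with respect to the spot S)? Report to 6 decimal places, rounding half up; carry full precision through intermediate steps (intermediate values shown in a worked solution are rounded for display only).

price = 10.050267
Γ = 0.012239

σ√T = 0.357·√1.3002 = 0.407074
d₁ = (ln(S/K) + (r+σ²/2)T) / (σ√T) = (ln(80.06/88.89) + (0.0106+0.357²/2)·1.3002) / 0.407074 = (-0.104623 + 0.096637) / 0.407074 = -0.019619
d₂ = d₁ − σ√T = -0.019619 − 0.407074 = -0.426693
e^{−rT} = 0.986312
N(d₁) = 0.492173,  N(d₂) = 0.334801
Call price V = S·N(d₁) − K·e^{−rT}·N(d₂) = 39.403407 − 29.353140 = 10.050267
φ(d₁) = (1/√(2π))·e^{−d₁²/2} = 0.398866
Γ = φ(d₁) / (S·σ·√T) = 0.012239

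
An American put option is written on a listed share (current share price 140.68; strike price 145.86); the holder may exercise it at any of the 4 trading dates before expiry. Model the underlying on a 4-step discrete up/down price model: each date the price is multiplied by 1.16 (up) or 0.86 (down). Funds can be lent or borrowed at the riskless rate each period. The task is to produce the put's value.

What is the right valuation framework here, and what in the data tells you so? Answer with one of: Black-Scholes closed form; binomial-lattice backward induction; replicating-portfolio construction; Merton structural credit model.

framework: binomial-lattice backward induction

Key observation: the exercise right at every one of the 4 steps is what matters: each node needs max(145.86 − S, continuation), which only the stepwise tree valuation starting from spot 140.68 delivers.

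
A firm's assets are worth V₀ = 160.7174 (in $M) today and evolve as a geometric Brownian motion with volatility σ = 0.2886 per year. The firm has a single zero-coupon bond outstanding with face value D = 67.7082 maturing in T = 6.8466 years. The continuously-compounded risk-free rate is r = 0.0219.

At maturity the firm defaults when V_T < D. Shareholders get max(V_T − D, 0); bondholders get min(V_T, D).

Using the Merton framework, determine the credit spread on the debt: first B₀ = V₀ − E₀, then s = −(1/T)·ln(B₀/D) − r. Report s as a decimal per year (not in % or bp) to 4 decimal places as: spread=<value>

Work the structural quantities from V₀ = 160.7174 against face 67.7082:
d₁ = [ln(V₀/D) + (r + σ²/2)T] / (σ√T)
   = [ln(160.7174/67.7082) + (0.0219 + 0.5·0.2886²)·6.8466] / (0.2886·√6.8466)
   = [0.864440 + 0.435067] / 0.755151 = 1.720858
d₂ = d₁ − σ√T = 1.720858 − 0.755151 = 0.965707
N(d₁) = 0.957362,  N(d₂) = 0.832904,  e^(−rT) = 0.860759
E₀ = V₀·N(d₁) − D·e^(−rT)·N(d₂)
   = 160.7174·0.957362 − 67.7082·0.860759·0.832904 = 105.322627
B₀ = V₀ − E₀ = 160.7174 − 105.322627 = 55.394773
spread = −(1/T)·ln(B₀/D) − r = −(1/6.8466)·ln(55.394773/67.7082) − 0.0219 = 0.00741704

spread=0.0074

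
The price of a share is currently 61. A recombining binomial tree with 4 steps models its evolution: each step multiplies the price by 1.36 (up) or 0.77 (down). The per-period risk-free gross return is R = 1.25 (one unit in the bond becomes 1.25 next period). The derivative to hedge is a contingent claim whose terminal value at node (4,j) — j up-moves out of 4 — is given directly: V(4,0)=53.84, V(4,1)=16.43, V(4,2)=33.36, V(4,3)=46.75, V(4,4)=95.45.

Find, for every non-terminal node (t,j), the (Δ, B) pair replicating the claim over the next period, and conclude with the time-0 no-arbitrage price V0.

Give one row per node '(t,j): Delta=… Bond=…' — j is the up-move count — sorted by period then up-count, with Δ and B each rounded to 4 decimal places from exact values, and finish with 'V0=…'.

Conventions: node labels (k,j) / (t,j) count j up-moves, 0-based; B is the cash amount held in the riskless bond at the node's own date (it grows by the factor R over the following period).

(0,0): Delta=0.4606 Bond=-1.2227
(1,0): Delta=0.2933 Bond=6.3303
(1,1): Delta=0.4823 Bond=-3.3294
(2,0): Delta=0.2549 Bond=9.3003
(2,1): Delta=0.2982 Bond=7.5950
(2,2): Delta=0.5062 Bond=-6.8559
(3,0): Delta=-2.2768 Bond=82.1306
(3,1): Delta=0.5834 Bond=-4.5321
(3,2): Delta=0.2612 Bond=12.7079
(3,3): Delta=0.5379 Bond=-13.4461
V0=26.8720

Risk-neutral probability p* = (R−d)/(u−d) = (1.25−0.77)/(1.36−0.77) = 0.8136.
Expiry values: V(4,0)=53.8400, V(4,1)=16.4300, V(4,2)=33.3600, V(4,3)=46.7500, V(4,4)=95.4500
(3,0): S=27.8485. Δ = (V_up−V_dn)/(S_up−S_dn) = (16.4300−53.8400)/(37.8740−21.4434) = -2.2768. V = [p*·16.4300 + (1−p*)·53.8400]/1.25 = 18.7238. B = V − Δ·S = 82.1306.
(3,1): S=49.1870. Δ = (V_up−V_dn)/(S_up−S_dn) = (33.3600−16.4300)/(66.8943−37.8740) = 0.5834. V = [p*·33.3600 + (1−p*)·16.4300]/1.25 = 24.1628. B = V − Δ·S = -4.5321.
(3,2): S=86.8757. Δ = (V_up−V_dn)/(S_up−S_dn) = (46.7500−33.3600)/(118.1510−66.8943) = 0.2612. V = [p*·46.7500 + (1−p*)·33.3600]/1.25 = 35.4028. B = V − Δ·S = 12.7079.
(3,3): S=153.4428. Δ = (V_up−V_dn)/(S_up−S_dn) = (95.4500−46.7500)/(208.6822−118.1510) = 0.5379. V = [p*·95.4500 + (1−p*)·46.7500]/1.25 = 69.0963. B = V − Δ·S = -13.4461.
(2,0): S=36.1669. Δ = (V_up−V_dn)/(S_up−S_dn) = (24.1628−18.7238)/(49.1870−27.8485) = 0.2549. V = [p*·24.1628 + (1−p*)·18.7238]/1.25 = 18.5190. B = V − Δ·S = 9.3003.
(2,1): S=63.8792. Δ = (V_up−V_dn)/(S_up−S_dn) = (35.4028−24.1628)/(86.8757−49.1870) = 0.2982. V = [p*·35.4028 + (1−p*)·24.1628]/1.25 = 26.6458. B = V − Δ·S = 7.5950.
(2,2): S=112.8256. Δ = (V_up−V_dn)/(S_up−S_dn) = (69.0963−35.4028)/(153.4428−86.8757) = 0.5062. V = [p*·69.0963 + (1−p*)·35.4028]/1.25 = 50.2516. B = V − Δ·S = -6.8559.
(1,0): S=46.9700. Δ = (V_up−V_dn)/(S_up−S_dn) = (26.6458−18.5190)/(63.8792−36.1669) = 0.2933. V = [p*·26.6458 + (1−p*)·18.5190]/1.25 = 20.1045. B = V − Δ·S = 6.3303.
(1,1): S=82.9600. Δ = (V_up−V_dn)/(S_up−S_dn) = (50.2516−26.6458)/(112.8256−63.8792) = 0.4823. V = [p*·50.2516 + (1−p*)·26.6458]/1.25 = 36.6804. B = V − Δ·S = -3.3294.
(0,0): S=61.0000. Δ = (V_up−V_dn)/(S_up−S_dn) = (36.6804−20.1045)/(82.9600−46.9700) = 0.4606. V = [p*·36.6804 + (1−p*)·20.1045]/1.25 = 26.8720. B = V − Δ·S = -1.2227.
Check: Δ(0,0)·S0 + B(0,0) = 26.8720 = V0.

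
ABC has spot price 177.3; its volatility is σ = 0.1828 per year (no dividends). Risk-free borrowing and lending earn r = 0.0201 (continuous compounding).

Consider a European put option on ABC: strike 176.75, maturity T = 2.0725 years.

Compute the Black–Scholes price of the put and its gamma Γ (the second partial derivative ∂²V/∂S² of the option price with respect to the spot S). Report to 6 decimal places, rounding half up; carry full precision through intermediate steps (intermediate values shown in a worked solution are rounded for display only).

price = 14.533887
Γ = 0.008170

σ√T = 0.1828·√2.0725 = 0.263162
d₁ = (ln(S/K) + (r+σ²/2)T) / (σ√T) = (ln(177.3/176.75) + (0.0201+0.1828²/2)·2.0725) / 0.263162 = (0.003107 + 0.076284) / 0.263162 = 0.301682
d₂ = d₁ − σ√T = 0.301682 − 0.263162 = 0.038520
e^{−rT} = 0.959198
N(−d₁) = 0.381447,  N(−d₂) = 0.484637
Put price V = K·e^{−rT}·N(−d₂) − S·N(−d₁) = 82.164475 − 67.630588 = 14.533887
φ(d₁) = (1/√(2π))·e^{−d₁²/2} = 0.381195
Γ = φ(d₁) / (S·σ·√T) = 0.008170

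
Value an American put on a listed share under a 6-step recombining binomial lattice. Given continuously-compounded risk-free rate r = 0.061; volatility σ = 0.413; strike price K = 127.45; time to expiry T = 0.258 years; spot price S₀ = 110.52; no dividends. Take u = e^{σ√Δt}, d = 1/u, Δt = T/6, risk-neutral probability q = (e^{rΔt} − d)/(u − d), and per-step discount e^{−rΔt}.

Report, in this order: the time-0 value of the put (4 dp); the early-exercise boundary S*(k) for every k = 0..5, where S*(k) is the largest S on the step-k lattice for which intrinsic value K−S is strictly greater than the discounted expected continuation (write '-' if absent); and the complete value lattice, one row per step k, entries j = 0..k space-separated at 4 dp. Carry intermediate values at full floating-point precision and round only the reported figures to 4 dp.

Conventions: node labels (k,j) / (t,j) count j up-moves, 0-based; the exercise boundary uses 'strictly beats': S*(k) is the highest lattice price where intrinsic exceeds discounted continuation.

Δt=0.04300  u=1.08942  d=0.91792  q=0.49392  discount=0.99738
step 6 (expiry): payoffs max(K−S,0) = 61.3382 48.9867 34.3277 16.9300 0.0000 0.0000 0.0000
step 5: (k=5,j=0): S=72.0233, K−S=55.4267, hold=55.0929 ⇒ V=55.4267 exercise | (k=5,j=1): S=85.4791, K−S=41.9709, hold=41.6370 ⇒ V=41.9709 exercise | (k=5,j=2): S=101.4489, K−S=26.0011, hold=25.6673 ⇒ V=26.0011 exercise | (k=5,j=3): S=120.4022, K−S=7.0478, hold=8.5455 ⇒ V=8.5455 continue | (k=5,j=4): S=142.8966, K−S=0.0000, hold=0.0000 ⇒ V=0.0000 continue | (k=5,j=5): S=169.5934, K−S=0.0000, hold=0.0000 ⇒ V=0.0000 continue  boundary S*=101.4489
step 4: (k=4,j=0): S=78.4633, K−S=48.9867, hold=48.6529 ⇒ V=48.9867 exercise | (k=4,j=1): S=93.1223, K−S=34.3277, hold=33.9939 ⇒ V=34.3277 exercise | (k=4,j=2): S=110.5200, K−S=16.9300, hold=17.3340 ⇒ V=17.3340 continue | (k=4,j=3): S=131.1681, K−S=0.0000, hold=4.3134 ⇒ V=4.3134 continue | (k=4,j=4): S=155.6738, K−S=0.0000, hold=0.0000 ⇒ V=0.0000 continue  boundary S*=93.1223
step 3: (k=3,j=0): S=85.4791, K−S=41.9709, hold=41.6370 ⇒ V=41.9709 exercise | (k=3,j=1): S=101.4489, K−S=26.0011, hold=25.8663 ⇒ V=26.0011 exercise | (k=3,j=2): S=120.4022, K−S=7.0478, hold=10.8743 ⇒ V=10.8743 continue | (k=3,j=3): S=142.8966, K−S=0.0000, hold=2.1772 ⇒ V=2.1772 continue  boundary S*=101.4489
step 2: (k=2,j=0): S=93.1223, K−S=34.3277, hold=33.9939 ⇒ V=34.3277 exercise | (k=2,j=1): S=110.5200, K−S=16.9300, hold=18.4812 ⇒ V=18.4812 continue | (k=2,j=2): S=131.1681, K−S=0.0000, hold=6.5614 ⇒ V=6.5614 continue  boundary S*=93.1223
step 1: (k=1,j=0): S=101.4489, K−S=26.0011, hold=26.4314 ⇒ V=26.4314 continue | (k=1,j=1): S=120.4022, K−S=7.0478, hold=12.5608 ⇒ V=12.5608 continue  boundary S*=-
step 0: (k=0,j=0): S=110.5200, K−S=16.9300, hold=19.5292 ⇒ V=19.5292 continue  boundary S*=-

price = 19.5292
boundary = - - 93.1223 101.4489 93.1223 101.4489
tree:
19.5292
26.4314 12.5608
34.3277 18.4812 6.5614
41.9709 26.0011 10.8743 2.1772
48.9867 34.3277 17.3340 4.3134 0.0000
55.4267 41.9709 26.0011 8.5455 0.0000 0.0000
61.3382 48.9867 34.3277 16.9300 0.0000 0.0000 0.0000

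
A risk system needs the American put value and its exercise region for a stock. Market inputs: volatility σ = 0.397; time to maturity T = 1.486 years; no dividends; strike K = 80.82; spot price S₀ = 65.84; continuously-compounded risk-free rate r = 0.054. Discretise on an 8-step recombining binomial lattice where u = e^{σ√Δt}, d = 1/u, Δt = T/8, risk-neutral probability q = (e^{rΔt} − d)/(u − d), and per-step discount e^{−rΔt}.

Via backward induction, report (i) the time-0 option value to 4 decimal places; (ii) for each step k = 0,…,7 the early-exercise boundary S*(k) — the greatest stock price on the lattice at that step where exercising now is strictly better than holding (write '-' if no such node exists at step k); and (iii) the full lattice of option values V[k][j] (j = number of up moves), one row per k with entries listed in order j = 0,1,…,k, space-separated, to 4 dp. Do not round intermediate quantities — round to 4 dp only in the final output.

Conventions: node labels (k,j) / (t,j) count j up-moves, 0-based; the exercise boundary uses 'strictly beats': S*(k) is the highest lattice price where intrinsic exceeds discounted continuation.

price = 19.9059
boundary = - - 46.7598 39.4061 46.7598 55.4857 46.7598 55.4857
tree:
19.9059
26.4445 13.4207
34.0602 18.9586 7.8568
41.4139 25.8982 12.0308 3.6164
47.6110 34.0602 17.8247 6.1681 0.9994
52.8336 41.4139 25.3343 10.2722 1.9665 0.0000
57.2349 47.6110 34.0602 16.5437 3.8693 0.0000 0.0000
60.9440 52.8336 41.4139 25.3343 7.6133 0.0000 0.0000 0.0000
64.0698 57.2349 47.6110 34.0602 14.9800 0.0000 0.0000 0.0000 0.0000

Δt=0.18575, u=1.18661, d=0.84274, q=0.48664, disc=e^(-rΔt)=0.99002
k=8 terminal: V=max(K-S,0) → 64.0698 57.2349 47.6110 34.0602 14.9800 0.0000 0.0000 0.0000 0.0000
k=7: j=0 S=19.8760 intr=60.9440 cont=60.1374 V=60.9440[EX]; j=1 S=27.9864 intr=52.8336 cont=52.0270 V=52.8336[EX]; j=2 S=39.4061 intr=41.4139 cont=40.6072 V=41.4139[EX]; j=3 S=55.4857 intr=25.3343 cont=24.5277 V=25.3343[EX]; j=4 S=78.1265 intr=2.6935 cont=7.6133 V=7.6133[hold]; j=5 S=110.0058 intr=0.0000 cont=0.0000 V=0.0000[hold]; j=6 S=154.8934 intr=0.0000 cont=0.0000 V=0.0000[hold]; j=7 S=218.0973 intr=0.0000 cont=0.0000 V=0.0000[hold]  S*(7)=55.4857
k=6: j=0 S=23.5851 intr=57.2349 cont=56.4283 V=57.2349[EX]; j=1 S=33.2090 intr=47.6110 cont=46.8044 V=47.6110[EX]; j=2 S=46.7598 intr=34.0602 cont=33.2536 V=34.0602[EX]; j=3 S=65.8400 intr=14.9800 cont=16.5437 V=16.5437[hold]; j=4 S=92.7058 intr=0.0000 cont=3.8693 V=3.8693[hold]; j=5 S=130.5342 intr=0.0000 cont=0.0000 V=0.0000[hold]; j=6 S=183.7983 intr=0.0000 cont=0.0000 V=0.0000[hold]  S*(6)=46.7598
k=5: j=0 S=27.9864 intr=52.8336 cont=52.0270 V=52.8336[EX]; j=1 S=39.4061 intr=41.4139 cont=40.6072 V=41.4139[EX]; j=2 S=55.4857 intr=25.3343 cont=25.2810 V=25.3343[EX]; j=3 S=78.1265 intr=2.6935 cont=10.2722 V=10.2722[hold]; j=4 S=110.0058 intr=0.0000 cont=1.9665 V=1.9665[hold]; j=5 S=154.8934 intr=0.0000 cont=0.0000 V=0.0000[hold]  S*(5)=55.4857
k=4: j=0 S=33.2090 intr=47.6110 cont=46.8044 V=47.6110[EX]; j=1 S=46.7598 intr=34.0602 cont=33.2536 V=34.0602[EX]; j=2 S=65.8400 intr=14.9800 cont=17.8247 V=17.8247[hold]; j=3 S=92.7058 intr=0.0000 cont=6.1681 V=6.1681[hold]; j=4 S=130.5342 intr=0.0000 cont=0.9994 V=0.9994[hold]  S*(4)=46.7598
k=3: j=0 S=39.4061 intr=41.4139 cont=40.6072 V=41.4139[EX]; j=1 S=55.4857 intr=25.3343 cont=25.8982 V=25.8982[hold]; j=2 S=78.1265 intr=2.6935 cont=12.0308 V=12.0308[hold]; j=3 S=110.0058 intr=0.0000 cont=3.6164 V=3.6164[hold]  S*(3)=39.4061
k=2: j=0 S=46.7598 intr=34.0602 cont=33.5253 V=34.0602[EX]; j=1 S=65.8400 intr=14.9800 cont=18.9586 V=18.9586[hold]; j=2 S=92.7058 intr=0.0000 cont=7.8568 V=7.8568[hold]  S*(2)=46.7598
k=1: j=0 S=55.4857 intr=25.3343 cont=26.4445 V=26.4445[hold]; j=1 S=78.1265 intr=2.6935 cont=13.4207 V=13.4207[hold]  S*(1)=-
k=0: j=0 S=65.8400 intr=14.9800 cont=19.9059 V=19.9059[hold]  S*(0)=-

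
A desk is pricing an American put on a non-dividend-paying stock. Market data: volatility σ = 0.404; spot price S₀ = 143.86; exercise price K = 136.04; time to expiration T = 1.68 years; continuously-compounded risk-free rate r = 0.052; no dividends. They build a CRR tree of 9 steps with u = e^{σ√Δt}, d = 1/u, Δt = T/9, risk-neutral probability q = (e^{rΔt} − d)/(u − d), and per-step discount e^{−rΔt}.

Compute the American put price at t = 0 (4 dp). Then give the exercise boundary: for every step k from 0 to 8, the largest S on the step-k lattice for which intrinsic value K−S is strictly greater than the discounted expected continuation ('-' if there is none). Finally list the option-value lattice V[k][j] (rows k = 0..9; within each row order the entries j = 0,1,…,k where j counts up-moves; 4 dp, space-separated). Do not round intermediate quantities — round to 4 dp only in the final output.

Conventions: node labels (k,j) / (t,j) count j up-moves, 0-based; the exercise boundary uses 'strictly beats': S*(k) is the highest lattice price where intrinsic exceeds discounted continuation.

price = 20.8803
boundary = - - - - 71.5681 85.2166 71.5681 85.2166 101.4681
tree:
20.8803
28.9563 12.7004
39.0517 18.7883 6.4729
51.0473 27.0636 10.3540 2.4701
64.4719 37.7789 16.1973 4.3396 0.5290
75.9345 50.8234 24.6481 7.5239 1.0358 0.0000
85.5612 64.4719 36.2143 12.8270 2.0280 0.0000 0.0000
93.6461 75.9345 50.8234 21.3859 3.9706 0.0000 0.0000 0.0000
100.4360 85.5612 64.4719 34.5719 7.7741 0.0000 0.0000 0.0000 0.0000
106.1385 93.6461 75.9345 50.8234 15.2211 0.0000 0.0000 0.0000 0.0000 0.0000

Δt=0.18667  u=1.19071  d=0.83984  q=0.48427  discount=0.99034
step 9 (expiry): payoffs max(K−S,0) = 106.1385 93.6461 75.9345 50.8234 15.2211 0.0000 0.0000 0.0000 0.0000 0.0000
step 8: (k=8,j=0): S=35.6040, K−S=100.4360, hold=99.1219 ⇒ V=100.4360 exercise | (k=8,j=1): S=50.4788, K−S=85.5612, hold=84.2471 ⇒ V=85.5612 exercise | (k=8,j=2): S=71.5681, K−S=64.4719, hold=63.1578 ⇒ V=64.4719 exercise | (k=8,j=3): S=101.4681, K−S=34.5719, hold=33.2578 ⇒ V=34.5719 exercise | (k=8,j=4): S=143.8600, K−S=0.0000, hold=7.7741 ⇒ V=7.7741 continue | (k=8,j=5): S=203.9626, K−S=0.0000, hold=0.0000 ⇒ V=0.0000 continue | (k=8,j=6): S=289.1751, K−S=0.0000, hold=0.0000 ⇒ V=0.0000 continue | (k=8,j=7): S=409.9882, K−S=0.0000, hold=0.0000 ⇒ V=0.0000 continue | (k=8,j=8): S=581.2751, K−S=0.0000, hold=0.0000 ⇒ V=0.0000 continue  boundary S*=101.4681
step 7: (k=7,j=0): S=42.3939, K−S=93.6461, hold=92.3320 ⇒ V=93.6461 exercise | (k=7,j=1): S=60.1055, K−S=75.9345, hold=74.6204 ⇒ V=75.9345 exercise | (k=7,j=2): S=85.2166, K−S=50.8234, hold=49.5093 ⇒ V=50.8234 exercise | (k=7,j=3): S=120.8189, K−S=15.2211, hold=21.3859 ⇒ V=21.3859 continue | (k=7,j=4): S=171.2952, K−S=0.0000, hold=3.9706 ⇒ V=3.9706 continue | (k=7,j=5): S=242.8598, K−S=0.0000, hold=0.0000 ⇒ V=0.0000 continue | (k=7,j=6): S=344.3231, K−S=0.0000, hold=0.0000 ⇒ V=0.0000 continue | (k=7,j=7): S=488.1761, K−S=0.0000, hold=0.0000 ⇒ V=0.0000 continue  boundary S*=85.2166
step 6: (k=6,j=0): S=50.4788, K−S=85.5612, hold=84.2471 ⇒ V=85.5612 exercise | (k=6,j=1): S=71.5681, K−S=64.4719, hold=63.1578 ⇒ V=64.4719 exercise | (k=6,j=2): S=101.4681, K−S=34.5719, hold=36.2143 ⇒ V=36.2143 continue | (k=6,j=3): S=143.8600, K−S=0.0000, hold=12.8270 ⇒ V=12.8270 continue | (k=6,j=4): S=203.9626, K−S=0.0000, hold=2.0280 ⇒ V=2.0280 continue | (k=6,j=5): S=289.1751, K−S=0.0000, hold=0.0000 ⇒ V=0.0000 continue | (k=6,j=6): S=409.9882, K−S=0.0000, hold=0.0000 ⇒ V=0.0000 continue  boundary S*=71.5681
step 5: (k=5,j=0): S=60.1055, K−S=75.9345, hold=74.6204 ⇒ V=75.9345 exercise | (k=5,j=1): S=85.2166, K−S=50.8234, hold=50.2970 ⇒ V=50.8234 exercise | (k=5,j=2): S=120.8189, K−S=15.2211, hold=24.6481 ⇒ V=24.6481 continue | (k=5,j=3): S=171.2952, K−S=0.0000, hold=7.5239 ⇒ V=7.5239 continue | (k=5,j=4): S=242.8598, K−S=0.0000, hold=1.0358 ⇒ V=1.0358 continue | (k=5,j=5): S=344.3231, K−S=0.0000, hold=0.0000 ⇒ V=0.0000 continue  boundary S*=85.2166
step 4: (k=4,j=0): S=71.5681, K−S=64.4719, hold=63.1578 ⇒ V=64.4719 exercise | (k=4,j=1): S=101.4681, K−S=34.5719, hold=37.7789 ⇒ V=37.7789 continue | (k=4,j=2): S=143.8600, K−S=0.0000, hold=16.1973 ⇒ V=16.1973 continue | (k=4,j=3): S=203.9626, K−S=0.0000, hold=4.3396 ⇒ V=4.3396 continue | (k=4,j=4): S=289.1751, K−S=0.0000, hold=0.5290 ⇒ V=0.5290 continue  boundary S*=71.5681
step 3: (k=3,j=0): S=85.2166, K−S=50.8234, hold=51.0473 ⇒ V=51.0473 continue | (k=3,j=1): S=120.8189, K−S=15.2211, hold=27.0636 ⇒ V=27.0636 continue | (k=3,j=2): S=171.2952, K−S=0.0000, hold=10.3540 ⇒ V=10.3540 continue | (k=3,j=3): S=242.8598, K−S=0.0000, hold=2.4701 ⇒ V=2.4701 continue  boundary S*=-
step 2: (k=2,j=0): S=101.4681, K−S=34.5719, hold=39.0517 ⇒ V=39.0517 continue | (k=2,j=1): S=143.8600, K−S=0.0000, hold=18.7883 ⇒ V=18.7883 continue | (k=2,j=2): S=203.9626, K−S=0.0000, hold=6.4729 ⇒ V=6.4729 continue  boundary S*=-
step 1: (k=1,j=0): S=120.8189, K−S=15.2211, hold=28.9563 ⇒ V=28.9563 continue | (k=1,j=1): S=171.2952, K−S=0.0000, hold=12.7004 ⇒ V=12.7004 continue  boundary S*=-
step 0: (k=0,j=0): S=143.8600, K−S=0.0000, hold=20.8803 ⇒ V=20.8803 continue  boundary S*=-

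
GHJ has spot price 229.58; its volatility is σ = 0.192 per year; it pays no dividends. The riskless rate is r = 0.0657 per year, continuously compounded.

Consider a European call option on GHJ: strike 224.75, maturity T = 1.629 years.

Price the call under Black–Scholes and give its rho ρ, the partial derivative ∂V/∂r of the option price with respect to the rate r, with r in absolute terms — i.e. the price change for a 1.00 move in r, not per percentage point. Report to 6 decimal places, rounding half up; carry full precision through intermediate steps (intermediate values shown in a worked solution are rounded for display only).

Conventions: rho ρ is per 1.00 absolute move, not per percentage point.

price = 37.661466
ρ = 215.725190

σ√T = 0.192·√1.629 = 0.245054
d₁ = (ln(S/K) + (r+σ²/2)T) / (σ√T) = (ln(229.58/224.75) + (0.0657+0.192²/2)·1.629) / 0.245054 = (0.021263 + 0.137051) / 0.245054 = 0.646037
d₂ = d₁ − σ√T = 0.646037 − 0.245054 = 0.400983
e^{−rT} = 0.898503
N(d₁) = 0.740872,  N(d₂) = 0.655784
Call price V = S·N(d₁) − K·e^{−rT}·N(d₂) = 170.089453 − 132.427987 = 37.661466
ρ = K·T·e^{−rT}·N(d₂) = 215.725190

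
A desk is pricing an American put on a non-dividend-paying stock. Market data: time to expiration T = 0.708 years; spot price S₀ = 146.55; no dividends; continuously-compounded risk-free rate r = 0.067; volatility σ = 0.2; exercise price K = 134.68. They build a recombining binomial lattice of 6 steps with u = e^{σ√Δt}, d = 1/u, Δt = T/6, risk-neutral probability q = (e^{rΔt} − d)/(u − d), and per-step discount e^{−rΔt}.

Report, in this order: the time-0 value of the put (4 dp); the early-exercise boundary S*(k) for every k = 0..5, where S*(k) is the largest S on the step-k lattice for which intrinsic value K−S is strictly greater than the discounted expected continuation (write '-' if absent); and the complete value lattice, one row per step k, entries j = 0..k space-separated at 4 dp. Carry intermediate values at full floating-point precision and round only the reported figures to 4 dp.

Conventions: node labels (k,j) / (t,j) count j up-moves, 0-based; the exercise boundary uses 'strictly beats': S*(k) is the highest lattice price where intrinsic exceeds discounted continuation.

price = 3.3085
boundary = - - - 119.2545 111.3366 119.2545
tree:
3.3085
5.7180 1.3091
9.5803 2.5192 0.2998
15.4255 4.7528 0.6577 0.0000
23.3434 8.7290 1.4429 0.0000 0.0000
30.7357 15.4255 3.1655 0.0000 0.0000 0.0000
37.6371 23.3434 6.9444 0.0000 0.0000 0.0000 0.0000

params: Δt=0.11800 u=1.07112 d=0.93360 q=0.54055 e^(-rΔt)=0.99213
t_6 payoffs: 37.6371 23.3434 6.9444 0.0000 0.0000 0.0000 0.0000
t_5: node(5,0) S=103.9443 payoff=30.7357 vs cont=29.6751 → 30.7357 [stop]  node(5,1) S=119.2545 payoff=15.4255 vs cont=14.3649 → 15.4255 [stop]  node(5,2) S=136.8198 payoff=0.0000 vs cont=3.1655 → 3.1655 [wait]  node(5,3) S=156.9722 payoff=0.0000 vs cont=0.0000 → 0.0000 [wait]  node(5,4) S=180.0930 payoff=0.0000 vs cont=0.0000 → 0.0000 [wait]  node(5,5) S=206.6193 payoff=0.0000 vs cont=0.0000 → 0.0000 [wait]  ⇒ S*(5)=119.2545
t_4: node(4,0) S=111.3366 payoff=23.3434 vs cont=22.2829 → 23.3434 [stop]  node(4,1) S=127.7356 payoff=6.9444 vs cont=8.7290 → 8.7290 [wait]  node(4,2) S=146.5500 payoff=0.0000 vs cont=1.4429 → 1.4429 [wait]  node(4,3) S=168.1357 payoff=0.0000 vs cont=0.0000 → 0.0000 [wait]  node(4,4) S=192.9007 payoff=0.0000 vs cont=0.0000 → 0.0000 [wait]  ⇒ S*(4)=111.3366
t_3: node(3,0) S=119.2545 payoff=15.4255 vs cont=15.3220 → 15.4255 [stop]  node(3,1) S=136.8198 payoff=0.0000 vs cont=4.7528 → 4.7528 [wait]  node(3,2) S=156.9722 payoff=0.0000 vs cont=0.6577 → 0.6577 [wait]  node(3,3) S=180.0930 payoff=0.0000 vs cont=0.0000 → 0.0000 [wait]  ⇒ S*(3)=119.2545
t_2: node(2,0) S=127.7356 payoff=6.9444 vs cont=9.5803 → 9.5803 [wait]  node(2,1) S=146.5500 payoff=0.0000 vs cont=2.5192 → 2.5192 [wait]  node(2,2) S=168.1357 payoff=0.0000 vs cont=0.2998 → 0.2998 [wait]  ⇒ S*(2)=-
t_1: node(1,0) S=136.8198 payoff=0.0000 vs cont=5.7180 → 5.7180 [wait]  node(1,1) S=156.9722 payoff=0.0000 vs cont=1.3091 → 1.3091 [wait]  ⇒ S*(1)=-
t_0: node(0,0) S=146.5500 payoff=0.0000 vs cont=3.3085 → 3.3085 [wait]  ⇒ S*(0)=-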